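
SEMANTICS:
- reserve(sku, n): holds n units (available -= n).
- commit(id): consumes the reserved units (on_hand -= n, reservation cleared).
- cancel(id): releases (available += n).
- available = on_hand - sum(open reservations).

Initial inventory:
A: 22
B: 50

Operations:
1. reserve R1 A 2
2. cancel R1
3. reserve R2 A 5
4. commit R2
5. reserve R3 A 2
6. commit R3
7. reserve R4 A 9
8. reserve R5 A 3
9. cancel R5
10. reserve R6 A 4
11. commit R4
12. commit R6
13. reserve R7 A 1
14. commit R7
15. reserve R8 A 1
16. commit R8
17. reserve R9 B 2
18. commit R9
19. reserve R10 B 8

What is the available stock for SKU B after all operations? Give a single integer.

Answer: 40

Derivation:
Step 1: reserve R1 A 2 -> on_hand[A=22 B=50] avail[A=20 B=50] open={R1}
Step 2: cancel R1 -> on_hand[A=22 B=50] avail[A=22 B=50] open={}
Step 3: reserve R2 A 5 -> on_hand[A=22 B=50] avail[A=17 B=50] open={R2}
Step 4: commit R2 -> on_hand[A=17 B=50] avail[A=17 B=50] open={}
Step 5: reserve R3 A 2 -> on_hand[A=17 B=50] avail[A=15 B=50] open={R3}
Step 6: commit R3 -> on_hand[A=15 B=50] avail[A=15 B=50] open={}
Step 7: reserve R4 A 9 -> on_hand[A=15 B=50] avail[A=6 B=50] open={R4}
Step 8: reserve R5 A 3 -> on_hand[A=15 B=50] avail[A=3 B=50] open={R4,R5}
Step 9: cancel R5 -> on_hand[A=15 B=50] avail[A=6 B=50] open={R4}
Step 10: reserve R6 A 4 -> on_hand[A=15 B=50] avail[A=2 B=50] open={R4,R6}
Step 11: commit R4 -> on_hand[A=6 B=50] avail[A=2 B=50] open={R6}
Step 12: commit R6 -> on_hand[A=2 B=50] avail[A=2 B=50] open={}
Step 13: reserve R7 A 1 -> on_hand[A=2 B=50] avail[A=1 B=50] open={R7}
Step 14: commit R7 -> on_hand[A=1 B=50] avail[A=1 B=50] open={}
Step 15: reserve R8 A 1 -> on_hand[A=1 B=50] avail[A=0 B=50] open={R8}
Step 16: commit R8 -> on_hand[A=0 B=50] avail[A=0 B=50] open={}
Step 17: reserve R9 B 2 -> on_hand[A=0 B=50] avail[A=0 B=48] open={R9}
Step 18: commit R9 -> on_hand[A=0 B=48] avail[A=0 B=48] open={}
Step 19: reserve R10 B 8 -> on_hand[A=0 B=48] avail[A=0 B=40] open={R10}
Final available[B] = 40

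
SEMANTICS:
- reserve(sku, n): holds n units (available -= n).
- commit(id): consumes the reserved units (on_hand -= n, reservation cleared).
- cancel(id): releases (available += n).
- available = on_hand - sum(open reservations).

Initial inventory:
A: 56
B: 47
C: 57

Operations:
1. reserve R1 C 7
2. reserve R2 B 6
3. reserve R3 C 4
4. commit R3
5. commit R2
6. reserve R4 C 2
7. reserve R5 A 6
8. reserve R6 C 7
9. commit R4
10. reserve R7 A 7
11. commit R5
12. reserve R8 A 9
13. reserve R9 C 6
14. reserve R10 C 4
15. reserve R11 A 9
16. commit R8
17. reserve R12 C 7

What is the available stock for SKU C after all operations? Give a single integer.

Answer: 20

Derivation:
Step 1: reserve R1 C 7 -> on_hand[A=56 B=47 C=57] avail[A=56 B=47 C=50] open={R1}
Step 2: reserve R2 B 6 -> on_hand[A=56 B=47 C=57] avail[A=56 B=41 C=50] open={R1,R2}
Step 3: reserve R3 C 4 -> on_hand[A=56 B=47 C=57] avail[A=56 B=41 C=46] open={R1,R2,R3}
Step 4: commit R3 -> on_hand[A=56 B=47 C=53] avail[A=56 B=41 C=46] open={R1,R2}
Step 5: commit R2 -> on_hand[A=56 B=41 C=53] avail[A=56 B=41 C=46] open={R1}
Step 6: reserve R4 C 2 -> on_hand[A=56 B=41 C=53] avail[A=56 B=41 C=44] open={R1,R4}
Step 7: reserve R5 A 6 -> on_hand[A=56 B=41 C=53] avail[A=50 B=41 C=44] open={R1,R4,R5}
Step 8: reserve R6 C 7 -> on_hand[A=56 B=41 C=53] avail[A=50 B=41 C=37] open={R1,R4,R5,R6}
Step 9: commit R4 -> on_hand[A=56 B=41 C=51] avail[A=50 B=41 C=37] open={R1,R5,R6}
Step 10: reserve R7 A 7 -> on_hand[A=56 B=41 C=51] avail[A=43 B=41 C=37] open={R1,R5,R6,R7}
Step 11: commit R5 -> on_hand[A=50 B=41 C=51] avail[A=43 B=41 C=37] open={R1,R6,R7}
Step 12: reserve R8 A 9 -> on_hand[A=50 B=41 C=51] avail[A=34 B=41 C=37] open={R1,R6,R7,R8}
Step 13: reserve R9 C 6 -> on_hand[A=50 B=41 C=51] avail[A=34 B=41 C=31] open={R1,R6,R7,R8,R9}
Step 14: reserve R10 C 4 -> on_hand[A=50 B=41 C=51] avail[A=34 B=41 C=27] open={R1,R10,R6,R7,R8,R9}
Step 15: reserve R11 A 9 -> on_hand[A=50 B=41 C=51] avail[A=25 B=41 C=27] open={R1,R10,R11,R6,R7,R8,R9}
Step 16: commit R8 -> on_hand[A=41 B=41 C=51] avail[A=25 B=41 C=27] open={R1,R10,R11,R6,R7,R9}
Step 17: reserve R12 C 7 -> on_hand[A=41 B=41 C=51] avail[A=25 B=41 C=20] open={R1,R10,R11,R12,R6,R7,R9}
Final available[C] = 20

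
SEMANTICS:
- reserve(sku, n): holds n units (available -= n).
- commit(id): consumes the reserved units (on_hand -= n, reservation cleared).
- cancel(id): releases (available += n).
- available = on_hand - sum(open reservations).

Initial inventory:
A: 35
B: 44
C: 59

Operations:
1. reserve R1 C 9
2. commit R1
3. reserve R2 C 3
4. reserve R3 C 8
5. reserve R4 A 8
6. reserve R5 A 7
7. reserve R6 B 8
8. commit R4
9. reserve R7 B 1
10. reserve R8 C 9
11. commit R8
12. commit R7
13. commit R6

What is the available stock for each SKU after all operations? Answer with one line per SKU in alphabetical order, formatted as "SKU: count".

Answer: A: 20
B: 35
C: 30

Derivation:
Step 1: reserve R1 C 9 -> on_hand[A=35 B=44 C=59] avail[A=35 B=44 C=50] open={R1}
Step 2: commit R1 -> on_hand[A=35 B=44 C=50] avail[A=35 B=44 C=50] open={}
Step 3: reserve R2 C 3 -> on_hand[A=35 B=44 C=50] avail[A=35 B=44 C=47] open={R2}
Step 4: reserve R3 C 8 -> on_hand[A=35 B=44 C=50] avail[A=35 B=44 C=39] open={R2,R3}
Step 5: reserve R4 A 8 -> on_hand[A=35 B=44 C=50] avail[A=27 B=44 C=39] open={R2,R3,R4}
Step 6: reserve R5 A 7 -> on_hand[A=35 B=44 C=50] avail[A=20 B=44 C=39] open={R2,R3,R4,R5}
Step 7: reserve R6 B 8 -> on_hand[A=35 B=44 C=50] avail[A=20 B=36 C=39] open={R2,R3,R4,R5,R6}
Step 8: commit R4 -> on_hand[A=27 B=44 C=50] avail[A=20 B=36 C=39] open={R2,R3,R5,R6}
Step 9: reserve R7 B 1 -> on_hand[A=27 B=44 C=50] avail[A=20 B=35 C=39] open={R2,R3,R5,R6,R7}
Step 10: reserve R8 C 9 -> on_hand[A=27 B=44 C=50] avail[A=20 B=35 C=30] open={R2,R3,R5,R6,R7,R8}
Step 11: commit R8 -> on_hand[A=27 B=44 C=41] avail[A=20 B=35 C=30] open={R2,R3,R5,R6,R7}
Step 12: commit R7 -> on_hand[A=27 B=43 C=41] avail[A=20 B=35 C=30] open={R2,R3,R5,R6}
Step 13: commit R6 -> on_hand[A=27 B=35 C=41] avail[A=20 B=35 C=30] open={R2,R3,R5}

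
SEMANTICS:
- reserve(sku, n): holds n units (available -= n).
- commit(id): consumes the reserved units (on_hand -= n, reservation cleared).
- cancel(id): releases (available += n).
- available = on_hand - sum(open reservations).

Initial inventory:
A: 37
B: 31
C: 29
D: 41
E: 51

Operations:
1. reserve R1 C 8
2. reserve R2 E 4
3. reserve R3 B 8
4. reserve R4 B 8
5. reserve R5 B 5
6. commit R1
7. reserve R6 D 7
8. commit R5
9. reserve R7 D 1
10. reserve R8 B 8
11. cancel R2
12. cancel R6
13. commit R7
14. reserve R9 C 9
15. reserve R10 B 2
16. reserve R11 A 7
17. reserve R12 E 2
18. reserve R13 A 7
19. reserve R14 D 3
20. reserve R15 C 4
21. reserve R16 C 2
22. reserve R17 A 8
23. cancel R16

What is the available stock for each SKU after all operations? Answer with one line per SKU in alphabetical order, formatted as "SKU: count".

Answer: A: 15
B: 0
C: 8
D: 37
E: 49

Derivation:
Step 1: reserve R1 C 8 -> on_hand[A=37 B=31 C=29 D=41 E=51] avail[A=37 B=31 C=21 D=41 E=51] open={R1}
Step 2: reserve R2 E 4 -> on_hand[A=37 B=31 C=29 D=41 E=51] avail[A=37 B=31 C=21 D=41 E=47] open={R1,R2}
Step 3: reserve R3 B 8 -> on_hand[A=37 B=31 C=29 D=41 E=51] avail[A=37 B=23 C=21 D=41 E=47] open={R1,R2,R3}
Step 4: reserve R4 B 8 -> on_hand[A=37 B=31 C=29 D=41 E=51] avail[A=37 B=15 C=21 D=41 E=47] open={R1,R2,R3,R4}
Step 5: reserve R5 B 5 -> on_hand[A=37 B=31 C=29 D=41 E=51] avail[A=37 B=10 C=21 D=41 E=47] open={R1,R2,R3,R4,R5}
Step 6: commit R1 -> on_hand[A=37 B=31 C=21 D=41 E=51] avail[A=37 B=10 C=21 D=41 E=47] open={R2,R3,R4,R5}
Step 7: reserve R6 D 7 -> on_hand[A=37 B=31 C=21 D=41 E=51] avail[A=37 B=10 C=21 D=34 E=47] open={R2,R3,R4,R5,R6}
Step 8: commit R5 -> on_hand[A=37 B=26 C=21 D=41 E=51] avail[A=37 B=10 C=21 D=34 E=47] open={R2,R3,R4,R6}
Step 9: reserve R7 D 1 -> on_hand[A=37 B=26 C=21 D=41 E=51] avail[A=37 B=10 C=21 D=33 E=47] open={R2,R3,R4,R6,R7}
Step 10: reserve R8 B 8 -> on_hand[A=37 B=26 C=21 D=41 E=51] avail[A=37 B=2 C=21 D=33 E=47] open={R2,R3,R4,R6,R7,R8}
Step 11: cancel R2 -> on_hand[A=37 B=26 C=21 D=41 E=51] avail[A=37 B=2 C=21 D=33 E=51] open={R3,R4,R6,R7,R8}
Step 12: cancel R6 -> on_hand[A=37 B=26 C=21 D=41 E=51] avail[A=37 B=2 C=21 D=40 E=51] open={R3,R4,R7,R8}
Step 13: commit R7 -> on_hand[A=37 B=26 C=21 D=40 E=51] avail[A=37 B=2 C=21 D=40 E=51] open={R3,R4,R8}
Step 14: reserve R9 C 9 -> on_hand[A=37 B=26 C=21 D=40 E=51] avail[A=37 B=2 C=12 D=40 E=51] open={R3,R4,R8,R9}
Step 15: reserve R10 B 2 -> on_hand[A=37 B=26 C=21 D=40 E=51] avail[A=37 B=0 C=12 D=40 E=51] open={R10,R3,R4,R8,R9}
Step 16: reserve R11 A 7 -> on_hand[A=37 B=26 C=21 D=40 E=51] avail[A=30 B=0 C=12 D=40 E=51] open={R10,R11,R3,R4,R8,R9}
Step 17: reserve R12 E 2 -> on_hand[A=37 B=26 C=21 D=40 E=51] avail[A=30 B=0 C=12 D=40 E=49] open={R10,R11,R12,R3,R4,R8,R9}
Step 18: reserve R13 A 7 -> on_hand[A=37 B=26 C=21 D=40 E=51] avail[A=23 B=0 C=12 D=40 E=49] open={R10,R11,R12,R13,R3,R4,R8,R9}
Step 19: reserve R14 D 3 -> on_hand[A=37 B=26 C=21 D=40 E=51] avail[A=23 B=0 C=12 D=37 E=49] open={R10,R11,R12,R13,R14,R3,R4,R8,R9}
Step 20: reserve R15 C 4 -> on_hand[A=37 B=26 C=21 D=40 E=51] avail[A=23 B=0 C=8 D=37 E=49] open={R10,R11,R12,R13,R14,R15,R3,R4,R8,R9}
Step 21: reserve R16 C 2 -> on_hand[A=37 B=26 C=21 D=40 E=51] avail[A=23 B=0 C=6 D=37 E=49] open={R10,R11,R12,R13,R14,R15,R16,R3,R4,R8,R9}
Step 22: reserve R17 A 8 -> on_hand[A=37 B=26 C=21 D=40 E=51] avail[A=15 B=0 C=6 D=37 E=49] open={R10,R11,R12,R13,R14,R15,R16,R17,R3,R4,R8,R9}
Step 23: cancel R16 -> on_hand[A=37 B=26 C=21 D=40 E=51] avail[A=15 B=0 C=8 D=37 E=49] open={R10,R11,R12,R13,R14,R15,R17,R3,R4,R8,R9}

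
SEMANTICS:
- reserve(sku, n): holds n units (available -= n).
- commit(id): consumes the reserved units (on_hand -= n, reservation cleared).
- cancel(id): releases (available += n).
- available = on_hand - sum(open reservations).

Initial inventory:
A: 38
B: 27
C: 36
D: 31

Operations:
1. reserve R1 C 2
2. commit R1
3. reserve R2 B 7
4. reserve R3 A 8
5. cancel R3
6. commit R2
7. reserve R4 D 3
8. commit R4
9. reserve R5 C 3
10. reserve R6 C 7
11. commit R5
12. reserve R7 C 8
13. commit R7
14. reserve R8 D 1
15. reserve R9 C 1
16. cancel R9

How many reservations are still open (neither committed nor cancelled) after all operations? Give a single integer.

Answer: 2

Derivation:
Step 1: reserve R1 C 2 -> on_hand[A=38 B=27 C=36 D=31] avail[A=38 B=27 C=34 D=31] open={R1}
Step 2: commit R1 -> on_hand[A=38 B=27 C=34 D=31] avail[A=38 B=27 C=34 D=31] open={}
Step 3: reserve R2 B 7 -> on_hand[A=38 B=27 C=34 D=31] avail[A=38 B=20 C=34 D=31] open={R2}
Step 4: reserve R3 A 8 -> on_hand[A=38 B=27 C=34 D=31] avail[A=30 B=20 C=34 D=31] open={R2,R3}
Step 5: cancel R3 -> on_hand[A=38 B=27 C=34 D=31] avail[A=38 B=20 C=34 D=31] open={R2}
Step 6: commit R2 -> on_hand[A=38 B=20 C=34 D=31] avail[A=38 B=20 C=34 D=31] open={}
Step 7: reserve R4 D 3 -> on_hand[A=38 B=20 C=34 D=31] avail[A=38 B=20 C=34 D=28] open={R4}
Step 8: commit R4 -> on_hand[A=38 B=20 C=34 D=28] avail[A=38 B=20 C=34 D=28] open={}
Step 9: reserve R5 C 3 -> on_hand[A=38 B=20 C=34 D=28] avail[A=38 B=20 C=31 D=28] open={R5}
Step 10: reserve R6 C 7 -> on_hand[A=38 B=20 C=34 D=28] avail[A=38 B=20 C=24 D=28] open={R5,R6}
Step 11: commit R5 -> on_hand[A=38 B=20 C=31 D=28] avail[A=38 B=20 C=24 D=28] open={R6}
Step 12: reserve R7 C 8 -> on_hand[A=38 B=20 C=31 D=28] avail[A=38 B=20 C=16 D=28] open={R6,R7}
Step 13: commit R7 -> on_hand[A=38 B=20 C=23 D=28] avail[A=38 B=20 C=16 D=28] open={R6}
Step 14: reserve R8 D 1 -> on_hand[A=38 B=20 C=23 D=28] avail[A=38 B=20 C=16 D=27] open={R6,R8}
Step 15: reserve R9 C 1 -> on_hand[A=38 B=20 C=23 D=28] avail[A=38 B=20 C=15 D=27] open={R6,R8,R9}
Step 16: cancel R9 -> on_hand[A=38 B=20 C=23 D=28] avail[A=38 B=20 C=16 D=27] open={R6,R8}
Open reservations: ['R6', 'R8'] -> 2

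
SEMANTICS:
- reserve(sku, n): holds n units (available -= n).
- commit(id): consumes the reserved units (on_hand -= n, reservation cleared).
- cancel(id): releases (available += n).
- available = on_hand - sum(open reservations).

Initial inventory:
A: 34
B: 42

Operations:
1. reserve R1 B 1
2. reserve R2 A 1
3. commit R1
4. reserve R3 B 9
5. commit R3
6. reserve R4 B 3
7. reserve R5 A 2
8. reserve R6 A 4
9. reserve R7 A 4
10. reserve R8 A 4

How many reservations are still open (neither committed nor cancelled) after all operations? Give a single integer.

Step 1: reserve R1 B 1 -> on_hand[A=34 B=42] avail[A=34 B=41] open={R1}
Step 2: reserve R2 A 1 -> on_hand[A=34 B=42] avail[A=33 B=41] open={R1,R2}
Step 3: commit R1 -> on_hand[A=34 B=41] avail[A=33 B=41] open={R2}
Step 4: reserve R3 B 9 -> on_hand[A=34 B=41] avail[A=33 B=32] open={R2,R3}
Step 5: commit R3 -> on_hand[A=34 B=32] avail[A=33 B=32] open={R2}
Step 6: reserve R4 B 3 -> on_hand[A=34 B=32] avail[A=33 B=29] open={R2,R4}
Step 7: reserve R5 A 2 -> on_hand[A=34 B=32] avail[A=31 B=29] open={R2,R4,R5}
Step 8: reserve R6 A 4 -> on_hand[A=34 B=32] avail[A=27 B=29] open={R2,R4,R5,R6}
Step 9: reserve R7 A 4 -> on_hand[A=34 B=32] avail[A=23 B=29] open={R2,R4,R5,R6,R7}
Step 10: reserve R8 A 4 -> on_hand[A=34 B=32] avail[A=19 B=29] open={R2,R4,R5,R6,R7,R8}
Open reservations: ['R2', 'R4', 'R5', 'R6', 'R7', 'R8'] -> 6

Answer: 6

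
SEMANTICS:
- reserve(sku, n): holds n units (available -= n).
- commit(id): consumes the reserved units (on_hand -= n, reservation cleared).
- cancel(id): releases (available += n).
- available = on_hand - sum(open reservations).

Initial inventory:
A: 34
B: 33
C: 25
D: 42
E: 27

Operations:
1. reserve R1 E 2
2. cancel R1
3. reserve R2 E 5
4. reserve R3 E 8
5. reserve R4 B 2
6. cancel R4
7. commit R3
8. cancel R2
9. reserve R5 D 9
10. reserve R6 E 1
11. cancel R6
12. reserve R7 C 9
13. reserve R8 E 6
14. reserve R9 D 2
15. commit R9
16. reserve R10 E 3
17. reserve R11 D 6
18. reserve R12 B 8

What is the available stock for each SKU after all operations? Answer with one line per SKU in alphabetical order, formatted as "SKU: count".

Step 1: reserve R1 E 2 -> on_hand[A=34 B=33 C=25 D=42 E=27] avail[A=34 B=33 C=25 D=42 E=25] open={R1}
Step 2: cancel R1 -> on_hand[A=34 B=33 C=25 D=42 E=27] avail[A=34 B=33 C=25 D=42 E=27] open={}
Step 3: reserve R2 E 5 -> on_hand[A=34 B=33 C=25 D=42 E=27] avail[A=34 B=33 C=25 D=42 E=22] open={R2}
Step 4: reserve R3 E 8 -> on_hand[A=34 B=33 C=25 D=42 E=27] avail[A=34 B=33 C=25 D=42 E=14] open={R2,R3}
Step 5: reserve R4 B 2 -> on_hand[A=34 B=33 C=25 D=42 E=27] avail[A=34 B=31 C=25 D=42 E=14] open={R2,R3,R4}
Step 6: cancel R4 -> on_hand[A=34 B=33 C=25 D=42 E=27] avail[A=34 B=33 C=25 D=42 E=14] open={R2,R3}
Step 7: commit R3 -> on_hand[A=34 B=33 C=25 D=42 E=19] avail[A=34 B=33 C=25 D=42 E=14] open={R2}
Step 8: cancel R2 -> on_hand[A=34 B=33 C=25 D=42 E=19] avail[A=34 B=33 C=25 D=42 E=19] open={}
Step 9: reserve R5 D 9 -> on_hand[A=34 B=33 C=25 D=42 E=19] avail[A=34 B=33 C=25 D=33 E=19] open={R5}
Step 10: reserve R6 E 1 -> on_hand[A=34 B=33 C=25 D=42 E=19] avail[A=34 B=33 C=25 D=33 E=18] open={R5,R6}
Step 11: cancel R6 -> on_hand[A=34 B=33 C=25 D=42 E=19] avail[A=34 B=33 C=25 D=33 E=19] open={R5}
Step 12: reserve R7 C 9 -> on_hand[A=34 B=33 C=25 D=42 E=19] avail[A=34 B=33 C=16 D=33 E=19] open={R5,R7}
Step 13: reserve R8 E 6 -> on_hand[A=34 B=33 C=25 D=42 E=19] avail[A=34 B=33 C=16 D=33 E=13] open={R5,R7,R8}
Step 14: reserve R9 D 2 -> on_hand[A=34 B=33 C=25 D=42 E=19] avail[A=34 B=33 C=16 D=31 E=13] open={R5,R7,R8,R9}
Step 15: commit R9 -> on_hand[A=34 B=33 C=25 D=40 E=19] avail[A=34 B=33 C=16 D=31 E=13] open={R5,R7,R8}
Step 16: reserve R10 E 3 -> on_hand[A=34 B=33 C=25 D=40 E=19] avail[A=34 B=33 C=16 D=31 E=10] open={R10,R5,R7,R8}
Step 17: reserve R11 D 6 -> on_hand[A=34 B=33 C=25 D=40 E=19] avail[A=34 B=33 C=16 D=25 E=10] open={R10,R11,R5,R7,R8}
Step 18: reserve R12 B 8 -> on_hand[A=34 B=33 C=25 D=40 E=19] avail[A=34 B=25 C=16 D=25 E=10] open={R10,R11,R12,R5,R7,R8}

Answer: A: 34
B: 25
C: 16
D: 25
E: 10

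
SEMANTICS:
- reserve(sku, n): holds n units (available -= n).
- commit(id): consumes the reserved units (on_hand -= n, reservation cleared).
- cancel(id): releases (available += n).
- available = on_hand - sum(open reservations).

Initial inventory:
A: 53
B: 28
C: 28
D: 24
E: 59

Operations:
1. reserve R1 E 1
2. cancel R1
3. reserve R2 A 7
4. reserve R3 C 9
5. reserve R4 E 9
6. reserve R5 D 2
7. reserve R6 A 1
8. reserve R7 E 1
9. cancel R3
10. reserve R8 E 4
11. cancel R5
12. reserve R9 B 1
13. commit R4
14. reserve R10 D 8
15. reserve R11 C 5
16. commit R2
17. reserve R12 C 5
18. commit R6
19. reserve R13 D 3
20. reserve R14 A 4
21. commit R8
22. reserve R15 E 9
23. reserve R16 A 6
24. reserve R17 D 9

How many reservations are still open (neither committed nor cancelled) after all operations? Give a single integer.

Step 1: reserve R1 E 1 -> on_hand[A=53 B=28 C=28 D=24 E=59] avail[A=53 B=28 C=28 D=24 E=58] open={R1}
Step 2: cancel R1 -> on_hand[A=53 B=28 C=28 D=24 E=59] avail[A=53 B=28 C=28 D=24 E=59] open={}
Step 3: reserve R2 A 7 -> on_hand[A=53 B=28 C=28 D=24 E=59] avail[A=46 B=28 C=28 D=24 E=59] open={R2}
Step 4: reserve R3 C 9 -> on_hand[A=53 B=28 C=28 D=24 E=59] avail[A=46 B=28 C=19 D=24 E=59] open={R2,R3}
Step 5: reserve R4 E 9 -> on_hand[A=53 B=28 C=28 D=24 E=59] avail[A=46 B=28 C=19 D=24 E=50] open={R2,R3,R4}
Step 6: reserve R5 D 2 -> on_hand[A=53 B=28 C=28 D=24 E=59] avail[A=46 B=28 C=19 D=22 E=50] open={R2,R3,R4,R5}
Step 7: reserve R6 A 1 -> on_hand[A=53 B=28 C=28 D=24 E=59] avail[A=45 B=28 C=19 D=22 E=50] open={R2,R3,R4,R5,R6}
Step 8: reserve R7 E 1 -> on_hand[A=53 B=28 C=28 D=24 E=59] avail[A=45 B=28 C=19 D=22 E=49] open={R2,R3,R4,R5,R6,R7}
Step 9: cancel R3 -> on_hand[A=53 B=28 C=28 D=24 E=59] avail[A=45 B=28 C=28 D=22 E=49] open={R2,R4,R5,R6,R7}
Step 10: reserve R8 E 4 -> on_hand[A=53 B=28 C=28 D=24 E=59] avail[A=45 B=28 C=28 D=22 E=45] open={R2,R4,R5,R6,R7,R8}
Step 11: cancel R5 -> on_hand[A=53 B=28 C=28 D=24 E=59] avail[A=45 B=28 C=28 D=24 E=45] open={R2,R4,R6,R7,R8}
Step 12: reserve R9 B 1 -> on_hand[A=53 B=28 C=28 D=24 E=59] avail[A=45 B=27 C=28 D=24 E=45] open={R2,R4,R6,R7,R8,R9}
Step 13: commit R4 -> on_hand[A=53 B=28 C=28 D=24 E=50] avail[A=45 B=27 C=28 D=24 E=45] open={R2,R6,R7,R8,R9}
Step 14: reserve R10 D 8 -> on_hand[A=53 B=28 C=28 D=24 E=50] avail[A=45 B=27 C=28 D=16 E=45] open={R10,R2,R6,R7,R8,R9}
Step 15: reserve R11 C 5 -> on_hand[A=53 B=28 C=28 D=24 E=50] avail[A=45 B=27 C=23 D=16 E=45] open={R10,R11,R2,R6,R7,R8,R9}
Step 16: commit R2 -> on_hand[A=46 B=28 C=28 D=24 E=50] avail[A=45 B=27 C=23 D=16 E=45] open={R10,R11,R6,R7,R8,R9}
Step 17: reserve R12 C 5 -> on_hand[A=46 B=28 C=28 D=24 E=50] avail[A=45 B=27 C=18 D=16 E=45] open={R10,R11,R12,R6,R7,R8,R9}
Step 18: commit R6 -> on_hand[A=45 B=28 C=28 D=24 E=50] avail[A=45 B=27 C=18 D=16 E=45] open={R10,R11,R12,R7,R8,R9}
Step 19: reserve R13 D 3 -> on_hand[A=45 B=28 C=28 D=24 E=50] avail[A=45 B=27 C=18 D=13 E=45] open={R10,R11,R12,R13,R7,R8,R9}
Step 20: reserve R14 A 4 -> on_hand[A=45 B=28 C=28 D=24 E=50] avail[A=41 B=27 C=18 D=13 E=45] open={R10,R11,R12,R13,R14,R7,R8,R9}
Step 21: commit R8 -> on_hand[A=45 B=28 C=28 D=24 E=46] avail[A=41 B=27 C=18 D=13 E=45] open={R10,R11,R12,R13,R14,R7,R9}
Step 22: reserve R15 E 9 -> on_hand[A=45 B=28 C=28 D=24 E=46] avail[A=41 B=27 C=18 D=13 E=36] open={R10,R11,R12,R13,R14,R15,R7,R9}
Step 23: reserve R16 A 6 -> on_hand[A=45 B=28 C=28 D=24 E=46] avail[A=35 B=27 C=18 D=13 E=36] open={R10,R11,R12,R13,R14,R15,R16,R7,R9}
Step 24: reserve R17 D 9 -> on_hand[A=45 B=28 C=28 D=24 E=46] avail[A=35 B=27 C=18 D=4 E=36] open={R10,R11,R12,R13,R14,R15,R16,R17,R7,R9}
Open reservations: ['R10', 'R11', 'R12', 'R13', 'R14', 'R15', 'R16', 'R17', 'R7', 'R9'] -> 10

Answer: 10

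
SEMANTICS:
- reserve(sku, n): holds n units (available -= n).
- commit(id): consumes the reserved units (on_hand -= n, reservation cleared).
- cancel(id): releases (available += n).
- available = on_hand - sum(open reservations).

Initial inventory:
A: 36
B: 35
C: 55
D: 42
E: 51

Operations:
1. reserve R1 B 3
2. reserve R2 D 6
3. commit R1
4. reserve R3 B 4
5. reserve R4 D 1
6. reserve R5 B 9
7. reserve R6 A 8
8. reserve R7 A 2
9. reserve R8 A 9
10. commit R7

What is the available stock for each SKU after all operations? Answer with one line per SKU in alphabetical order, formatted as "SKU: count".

Answer: A: 17
B: 19
C: 55
D: 35
E: 51

Derivation:
Step 1: reserve R1 B 3 -> on_hand[A=36 B=35 C=55 D=42 E=51] avail[A=36 B=32 C=55 D=42 E=51] open={R1}
Step 2: reserve R2 D 6 -> on_hand[A=36 B=35 C=55 D=42 E=51] avail[A=36 B=32 C=55 D=36 E=51] open={R1,R2}
Step 3: commit R1 -> on_hand[A=36 B=32 C=55 D=42 E=51] avail[A=36 B=32 C=55 D=36 E=51] open={R2}
Step 4: reserve R3 B 4 -> on_hand[A=36 B=32 C=55 D=42 E=51] avail[A=36 B=28 C=55 D=36 E=51] open={R2,R3}
Step 5: reserve R4 D 1 -> on_hand[A=36 B=32 C=55 D=42 E=51] avail[A=36 B=28 C=55 D=35 E=51] open={R2,R3,R4}
Step 6: reserve R5 B 9 -> on_hand[A=36 B=32 C=55 D=42 E=51] avail[A=36 B=19 C=55 D=35 E=51] open={R2,R3,R4,R5}
Step 7: reserve R6 A 8 -> on_hand[A=36 B=32 C=55 D=42 E=51] avail[A=28 B=19 C=55 D=35 E=51] open={R2,R3,R4,R5,R6}
Step 8: reserve R7 A 2 -> on_hand[A=36 B=32 C=55 D=42 E=51] avail[A=26 B=19 C=55 D=35 E=51] open={R2,R3,R4,R5,R6,R7}
Step 9: reserve R8 A 9 -> on_hand[A=36 B=32 C=55 D=42 E=51] avail[A=17 B=19 C=55 D=35 E=51] open={R2,R3,R4,R5,R6,R7,R8}
Step 10: commit R7 -> on_hand[A=34 B=32 C=55 D=42 E=51] avail[A=17 B=19 C=55 D=35 E=51] open={R2,R3,R4,R5,R6,R8}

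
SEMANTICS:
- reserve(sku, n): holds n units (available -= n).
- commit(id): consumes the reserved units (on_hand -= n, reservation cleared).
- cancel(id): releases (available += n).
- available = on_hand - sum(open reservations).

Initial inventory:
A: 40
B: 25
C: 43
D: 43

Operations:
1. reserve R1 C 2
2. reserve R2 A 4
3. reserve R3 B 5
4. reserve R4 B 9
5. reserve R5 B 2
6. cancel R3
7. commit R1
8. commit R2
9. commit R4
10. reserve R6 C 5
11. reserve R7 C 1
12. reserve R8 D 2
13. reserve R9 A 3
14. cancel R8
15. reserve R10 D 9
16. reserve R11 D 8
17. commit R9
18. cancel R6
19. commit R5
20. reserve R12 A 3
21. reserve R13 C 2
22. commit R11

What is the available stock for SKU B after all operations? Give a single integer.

Step 1: reserve R1 C 2 -> on_hand[A=40 B=25 C=43 D=43] avail[A=40 B=25 C=41 D=43] open={R1}
Step 2: reserve R2 A 4 -> on_hand[A=40 B=25 C=43 D=43] avail[A=36 B=25 C=41 D=43] open={R1,R2}
Step 3: reserve R3 B 5 -> on_hand[A=40 B=25 C=43 D=43] avail[A=36 B=20 C=41 D=43] open={R1,R2,R3}
Step 4: reserve R4 B 9 -> on_hand[A=40 B=25 C=43 D=43] avail[A=36 B=11 C=41 D=43] open={R1,R2,R3,R4}
Step 5: reserve R5 B 2 -> on_hand[A=40 B=25 C=43 D=43] avail[A=36 B=9 C=41 D=43] open={R1,R2,R3,R4,R5}
Step 6: cancel R3 -> on_hand[A=40 B=25 C=43 D=43] avail[A=36 B=14 C=41 D=43] open={R1,R2,R4,R5}
Step 7: commit R1 -> on_hand[A=40 B=25 C=41 D=43] avail[A=36 B=14 C=41 D=43] open={R2,R4,R5}
Step 8: commit R2 -> on_hand[A=36 B=25 C=41 D=43] avail[A=36 B=14 C=41 D=43] open={R4,R5}
Step 9: commit R4 -> on_hand[A=36 B=16 C=41 D=43] avail[A=36 B=14 C=41 D=43] open={R5}
Step 10: reserve R6 C 5 -> on_hand[A=36 B=16 C=41 D=43] avail[A=36 B=14 C=36 D=43] open={R5,R6}
Step 11: reserve R7 C 1 -> on_hand[A=36 B=16 C=41 D=43] avail[A=36 B=14 C=35 D=43] open={R5,R6,R7}
Step 12: reserve R8 D 2 -> on_hand[A=36 B=16 C=41 D=43] avail[A=36 B=14 C=35 D=41] open={R5,R6,R7,R8}
Step 13: reserve R9 A 3 -> on_hand[A=36 B=16 C=41 D=43] avail[A=33 B=14 C=35 D=41] open={R5,R6,R7,R8,R9}
Step 14: cancel R8 -> on_hand[A=36 B=16 C=41 D=43] avail[A=33 B=14 C=35 D=43] open={R5,R6,R7,R9}
Step 15: reserve R10 D 9 -> on_hand[A=36 B=16 C=41 D=43] avail[A=33 B=14 C=35 D=34] open={R10,R5,R6,R7,R9}
Step 16: reserve R11 D 8 -> on_hand[A=36 B=16 C=41 D=43] avail[A=33 B=14 C=35 D=26] open={R10,R11,R5,R6,R7,R9}
Step 17: commit R9 -> on_hand[A=33 B=16 C=41 D=43] avail[A=33 B=14 C=35 D=26] open={R10,R11,R5,R6,R7}
Step 18: cancel R6 -> on_hand[A=33 B=16 C=41 D=43] avail[A=33 B=14 C=40 D=26] open={R10,R11,R5,R7}
Step 19: commit R5 -> on_hand[A=33 B=14 C=41 D=43] avail[A=33 B=14 C=40 D=26] open={R10,R11,R7}
Step 20: reserve R12 A 3 -> on_hand[A=33 B=14 C=41 D=43] avail[A=30 B=14 C=40 D=26] open={R10,R11,R12,R7}
Step 21: reserve R13 C 2 -> on_hand[A=33 B=14 C=41 D=43] avail[A=30 B=14 C=38 D=26] open={R10,R11,R12,R13,R7}
Step 22: commit R11 -> on_hand[A=33 B=14 C=41 D=35] avail[A=30 B=14 C=38 D=26] open={R10,R12,R13,R7}
Final available[B] = 14

Answer: 14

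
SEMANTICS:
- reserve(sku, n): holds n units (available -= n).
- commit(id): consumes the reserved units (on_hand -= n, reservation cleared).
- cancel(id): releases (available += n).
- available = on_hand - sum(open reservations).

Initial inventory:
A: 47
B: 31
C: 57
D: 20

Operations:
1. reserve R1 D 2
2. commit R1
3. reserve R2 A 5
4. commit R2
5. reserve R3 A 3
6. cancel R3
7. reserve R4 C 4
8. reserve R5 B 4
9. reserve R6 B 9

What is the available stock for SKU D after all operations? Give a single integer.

Step 1: reserve R1 D 2 -> on_hand[A=47 B=31 C=57 D=20] avail[A=47 B=31 C=57 D=18] open={R1}
Step 2: commit R1 -> on_hand[A=47 B=31 C=57 D=18] avail[A=47 B=31 C=57 D=18] open={}
Step 3: reserve R2 A 5 -> on_hand[A=47 B=31 C=57 D=18] avail[A=42 B=31 C=57 D=18] open={R2}
Step 4: commit R2 -> on_hand[A=42 B=31 C=57 D=18] avail[A=42 B=31 C=57 D=18] open={}
Step 5: reserve R3 A 3 -> on_hand[A=42 B=31 C=57 D=18] avail[A=39 B=31 C=57 D=18] open={R3}
Step 6: cancel R3 -> on_hand[A=42 B=31 C=57 D=18] avail[A=42 B=31 C=57 D=18] open={}
Step 7: reserve R4 C 4 -> on_hand[A=42 B=31 C=57 D=18] avail[A=42 B=31 C=53 D=18] open={R4}
Step 8: reserve R5 B 4 -> on_hand[A=42 B=31 C=57 D=18] avail[A=42 B=27 C=53 D=18] open={R4,R5}
Step 9: reserve R6 B 9 -> on_hand[A=42 B=31 C=57 D=18] avail[A=42 B=18 C=53 D=18] open={R4,R5,R6}
Final available[D] = 18

Answer: 18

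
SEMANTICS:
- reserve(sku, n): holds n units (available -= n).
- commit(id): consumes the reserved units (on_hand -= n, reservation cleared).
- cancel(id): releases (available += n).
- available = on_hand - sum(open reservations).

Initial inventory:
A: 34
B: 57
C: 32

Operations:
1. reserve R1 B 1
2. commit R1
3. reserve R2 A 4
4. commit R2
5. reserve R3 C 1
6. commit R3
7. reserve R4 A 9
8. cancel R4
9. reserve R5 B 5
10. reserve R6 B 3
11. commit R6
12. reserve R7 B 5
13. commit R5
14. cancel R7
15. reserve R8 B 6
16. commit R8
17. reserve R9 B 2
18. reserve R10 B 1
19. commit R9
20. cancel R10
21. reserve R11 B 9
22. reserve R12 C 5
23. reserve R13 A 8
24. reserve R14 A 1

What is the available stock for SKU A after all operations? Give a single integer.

Answer: 21

Derivation:
Step 1: reserve R1 B 1 -> on_hand[A=34 B=57 C=32] avail[A=34 B=56 C=32] open={R1}
Step 2: commit R1 -> on_hand[A=34 B=56 C=32] avail[A=34 B=56 C=32] open={}
Step 3: reserve R2 A 4 -> on_hand[A=34 B=56 C=32] avail[A=30 B=56 C=32] open={R2}
Step 4: commit R2 -> on_hand[A=30 B=56 C=32] avail[A=30 B=56 C=32] open={}
Step 5: reserve R3 C 1 -> on_hand[A=30 B=56 C=32] avail[A=30 B=56 C=31] open={R3}
Step 6: commit R3 -> on_hand[A=30 B=56 C=31] avail[A=30 B=56 C=31] open={}
Step 7: reserve R4 A 9 -> on_hand[A=30 B=56 C=31] avail[A=21 B=56 C=31] open={R4}
Step 8: cancel R4 -> on_hand[A=30 B=56 C=31] avail[A=30 B=56 C=31] open={}
Step 9: reserve R5 B 5 -> on_hand[A=30 B=56 C=31] avail[A=30 B=51 C=31] open={R5}
Step 10: reserve R6 B 3 -> on_hand[A=30 B=56 C=31] avail[A=30 B=48 C=31] open={R5,R6}
Step 11: commit R6 -> on_hand[A=30 B=53 C=31] avail[A=30 B=48 C=31] open={R5}
Step 12: reserve R7 B 5 -> on_hand[A=30 B=53 C=31] avail[A=30 B=43 C=31] open={R5,R7}
Step 13: commit R5 -> on_hand[A=30 B=48 C=31] avail[A=30 B=43 C=31] open={R7}
Step 14: cancel R7 -> on_hand[A=30 B=48 C=31] avail[A=30 B=48 C=31] open={}
Step 15: reserve R8 B 6 -> on_hand[A=30 B=48 C=31] avail[A=30 B=42 C=31] open={R8}
Step 16: commit R8 -> on_hand[A=30 B=42 C=31] avail[A=30 B=42 C=31] open={}
Step 17: reserve R9 B 2 -> on_hand[A=30 B=42 C=31] avail[A=30 B=40 C=31] open={R9}
Step 18: reserve R10 B 1 -> on_hand[A=30 B=42 C=31] avail[A=30 B=39 C=31] open={R10,R9}
Step 19: commit R9 -> on_hand[A=30 B=40 C=31] avail[A=30 B=39 C=31] open={R10}
Step 20: cancel R10 -> on_hand[A=30 B=40 C=31] avail[A=30 B=40 C=31] open={}
Step 21: reserve R11 B 9 -> on_hand[A=30 B=40 C=31] avail[A=30 B=31 C=31] open={R11}
Step 22: reserve R12 C 5 -> on_hand[A=30 B=40 C=31] avail[A=30 B=31 C=26] open={R11,R12}
Step 23: reserve R13 A 8 -> on_hand[A=30 B=40 C=31] avail[A=22 B=31 C=26] open={R11,R12,R13}
Step 24: reserve R14 A 1 -> on_hand[A=30 B=40 C=31] avail[A=21 B=31 C=26] open={R11,R12,R13,R14}
Final available[A] = 21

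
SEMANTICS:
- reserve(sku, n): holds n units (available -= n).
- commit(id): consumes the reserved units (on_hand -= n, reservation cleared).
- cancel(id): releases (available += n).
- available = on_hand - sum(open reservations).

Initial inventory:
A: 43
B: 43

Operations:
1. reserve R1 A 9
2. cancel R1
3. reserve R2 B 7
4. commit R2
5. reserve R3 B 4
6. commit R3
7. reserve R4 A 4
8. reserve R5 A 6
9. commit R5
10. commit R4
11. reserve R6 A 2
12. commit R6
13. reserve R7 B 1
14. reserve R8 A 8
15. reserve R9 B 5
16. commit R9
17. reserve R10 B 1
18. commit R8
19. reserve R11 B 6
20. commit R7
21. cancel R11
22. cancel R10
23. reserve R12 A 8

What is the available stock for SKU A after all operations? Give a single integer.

Answer: 15

Derivation:
Step 1: reserve R1 A 9 -> on_hand[A=43 B=43] avail[A=34 B=43] open={R1}
Step 2: cancel R1 -> on_hand[A=43 B=43] avail[A=43 B=43] open={}
Step 3: reserve R2 B 7 -> on_hand[A=43 B=43] avail[A=43 B=36] open={R2}
Step 4: commit R2 -> on_hand[A=43 B=36] avail[A=43 B=36] open={}
Step 5: reserve R3 B 4 -> on_hand[A=43 B=36] avail[A=43 B=32] open={R3}
Step 6: commit R3 -> on_hand[A=43 B=32] avail[A=43 B=32] open={}
Step 7: reserve R4 A 4 -> on_hand[A=43 B=32] avail[A=39 B=32] open={R4}
Step 8: reserve R5 A 6 -> on_hand[A=43 B=32] avail[A=33 B=32] open={R4,R5}
Step 9: commit R5 -> on_hand[A=37 B=32] avail[A=33 B=32] open={R4}
Step 10: commit R4 -> on_hand[A=33 B=32] avail[A=33 B=32] open={}
Step 11: reserve R6 A 2 -> on_hand[A=33 B=32] avail[A=31 B=32] open={R6}
Step 12: commit R6 -> on_hand[A=31 B=32] avail[A=31 B=32] open={}
Step 13: reserve R7 B 1 -> on_hand[A=31 B=32] avail[A=31 B=31] open={R7}
Step 14: reserve R8 A 8 -> on_hand[A=31 B=32] avail[A=23 B=31] open={R7,R8}
Step 15: reserve R9 B 5 -> on_hand[A=31 B=32] avail[A=23 B=26] open={R7,R8,R9}
Step 16: commit R9 -> on_hand[A=31 B=27] avail[A=23 B=26] open={R7,R8}
Step 17: reserve R10 B 1 -> on_hand[A=31 B=27] avail[A=23 B=25] open={R10,R7,R8}
Step 18: commit R8 -> on_hand[A=23 B=27] avail[A=23 B=25] open={R10,R7}
Step 19: reserve R11 B 6 -> on_hand[A=23 B=27] avail[A=23 B=19] open={R10,R11,R7}
Step 20: commit R7 -> on_hand[A=23 B=26] avail[A=23 B=19] open={R10,R11}
Step 21: cancel R11 -> on_hand[A=23 B=26] avail[A=23 B=25] open={R10}
Step 22: cancel R10 -> on_hand[A=23 B=26] avail[A=23 B=26] open={}
Step 23: reserve R12 A 8 -> on_hand[A=23 B=26] avail[A=15 B=26] open={R12}
Final available[A] = 15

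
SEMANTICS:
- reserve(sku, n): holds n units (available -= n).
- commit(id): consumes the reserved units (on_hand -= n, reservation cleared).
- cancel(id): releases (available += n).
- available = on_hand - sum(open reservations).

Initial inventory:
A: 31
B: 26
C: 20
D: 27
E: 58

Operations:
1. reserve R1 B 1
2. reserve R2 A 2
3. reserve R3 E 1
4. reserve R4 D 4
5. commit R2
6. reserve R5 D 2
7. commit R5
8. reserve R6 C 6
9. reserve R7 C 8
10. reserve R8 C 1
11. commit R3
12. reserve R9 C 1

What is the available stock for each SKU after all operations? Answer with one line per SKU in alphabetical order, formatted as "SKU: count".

Step 1: reserve R1 B 1 -> on_hand[A=31 B=26 C=20 D=27 E=58] avail[A=31 B=25 C=20 D=27 E=58] open={R1}
Step 2: reserve R2 A 2 -> on_hand[A=31 B=26 C=20 D=27 E=58] avail[A=29 B=25 C=20 D=27 E=58] open={R1,R2}
Step 3: reserve R3 E 1 -> on_hand[A=31 B=26 C=20 D=27 E=58] avail[A=29 B=25 C=20 D=27 E=57] open={R1,R2,R3}
Step 4: reserve R4 D 4 -> on_hand[A=31 B=26 C=20 D=27 E=58] avail[A=29 B=25 C=20 D=23 E=57] open={R1,R2,R3,R4}
Step 5: commit R2 -> on_hand[A=29 B=26 C=20 D=27 E=58] avail[A=29 B=25 C=20 D=23 E=57] open={R1,R3,R4}
Step 6: reserve R5 D 2 -> on_hand[A=29 B=26 C=20 D=27 E=58] avail[A=29 B=25 C=20 D=21 E=57] open={R1,R3,R4,R5}
Step 7: commit R5 -> on_hand[A=29 B=26 C=20 D=25 E=58] avail[A=29 B=25 C=20 D=21 E=57] open={R1,R3,R4}
Step 8: reserve R6 C 6 -> on_hand[A=29 B=26 C=20 D=25 E=58] avail[A=29 B=25 C=14 D=21 E=57] open={R1,R3,R4,R6}
Step 9: reserve R7 C 8 -> on_hand[A=29 B=26 C=20 D=25 E=58] avail[A=29 B=25 C=6 D=21 E=57] open={R1,R3,R4,R6,R7}
Step 10: reserve R8 C 1 -> on_hand[A=29 B=26 C=20 D=25 E=58] avail[A=29 B=25 C=5 D=21 E=57] open={R1,R3,R4,R6,R7,R8}
Step 11: commit R3 -> on_hand[A=29 B=26 C=20 D=25 E=57] avail[A=29 B=25 C=5 D=21 E=57] open={R1,R4,R6,R7,R8}
Step 12: reserve R9 C 1 -> on_hand[A=29 B=26 C=20 D=25 E=57] avail[A=29 B=25 C=4 D=21 E=57] open={R1,R4,R6,R7,R8,R9}

Answer: A: 29
B: 25
C: 4
D: 21
E: 57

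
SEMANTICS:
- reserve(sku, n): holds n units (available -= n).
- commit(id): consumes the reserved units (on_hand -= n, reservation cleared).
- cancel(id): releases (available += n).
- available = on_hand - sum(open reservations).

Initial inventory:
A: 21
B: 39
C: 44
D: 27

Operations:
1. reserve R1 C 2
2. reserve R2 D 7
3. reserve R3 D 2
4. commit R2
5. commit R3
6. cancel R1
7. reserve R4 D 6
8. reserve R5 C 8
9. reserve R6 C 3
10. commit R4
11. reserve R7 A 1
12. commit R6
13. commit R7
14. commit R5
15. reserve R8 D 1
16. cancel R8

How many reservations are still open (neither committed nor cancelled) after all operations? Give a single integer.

Answer: 0

Derivation:
Step 1: reserve R1 C 2 -> on_hand[A=21 B=39 C=44 D=27] avail[A=21 B=39 C=42 D=27] open={R1}
Step 2: reserve R2 D 7 -> on_hand[A=21 B=39 C=44 D=27] avail[A=21 B=39 C=42 D=20] open={R1,R2}
Step 3: reserve R3 D 2 -> on_hand[A=21 B=39 C=44 D=27] avail[A=21 B=39 C=42 D=18] open={R1,R2,R3}
Step 4: commit R2 -> on_hand[A=21 B=39 C=44 D=20] avail[A=21 B=39 C=42 D=18] open={R1,R3}
Step 5: commit R3 -> on_hand[A=21 B=39 C=44 D=18] avail[A=21 B=39 C=42 D=18] open={R1}
Step 6: cancel R1 -> on_hand[A=21 B=39 C=44 D=18] avail[A=21 B=39 C=44 D=18] open={}
Step 7: reserve R4 D 6 -> on_hand[A=21 B=39 C=44 D=18] avail[A=21 B=39 C=44 D=12] open={R4}
Step 8: reserve R5 C 8 -> on_hand[A=21 B=39 C=44 D=18] avail[A=21 B=39 C=36 D=12] open={R4,R5}
Step 9: reserve R6 C 3 -> on_hand[A=21 B=39 C=44 D=18] avail[A=21 B=39 C=33 D=12] open={R4,R5,R6}
Step 10: commit R4 -> on_hand[A=21 B=39 C=44 D=12] avail[A=21 B=39 C=33 D=12] open={R5,R6}
Step 11: reserve R7 A 1 -> on_hand[A=21 B=39 C=44 D=12] avail[A=20 B=39 C=33 D=12] open={R5,R6,R7}
Step 12: commit R6 -> on_hand[A=21 B=39 C=41 D=12] avail[A=20 B=39 C=33 D=12] open={R5,R7}
Step 13: commit R7 -> on_hand[A=20 B=39 C=41 D=12] avail[A=20 B=39 C=33 D=12] open={R5}
Step 14: commit R5 -> on_hand[A=20 B=39 C=33 D=12] avail[A=20 B=39 C=33 D=12] open={}
Step 15: reserve R8 D 1 -> on_hand[A=20 B=39 C=33 D=12] avail[A=20 B=39 C=33 D=11] open={R8}
Step 16: cancel R8 -> on_hand[A=20 B=39 C=33 D=12] avail[A=20 B=39 C=33 D=12] open={}
Open reservations: [] -> 0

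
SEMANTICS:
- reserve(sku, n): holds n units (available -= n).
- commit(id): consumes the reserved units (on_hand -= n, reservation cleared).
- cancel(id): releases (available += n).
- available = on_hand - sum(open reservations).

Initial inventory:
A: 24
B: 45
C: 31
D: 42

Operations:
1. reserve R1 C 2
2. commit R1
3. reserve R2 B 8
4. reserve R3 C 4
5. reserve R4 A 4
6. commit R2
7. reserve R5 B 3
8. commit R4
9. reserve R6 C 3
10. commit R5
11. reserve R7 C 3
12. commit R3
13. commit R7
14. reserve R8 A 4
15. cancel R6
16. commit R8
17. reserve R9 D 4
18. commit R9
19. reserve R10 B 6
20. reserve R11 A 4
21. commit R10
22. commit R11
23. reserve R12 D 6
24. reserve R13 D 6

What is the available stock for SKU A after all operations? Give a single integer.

Step 1: reserve R1 C 2 -> on_hand[A=24 B=45 C=31 D=42] avail[A=24 B=45 C=29 D=42] open={R1}
Step 2: commit R1 -> on_hand[A=24 B=45 C=29 D=42] avail[A=24 B=45 C=29 D=42] open={}
Step 3: reserve R2 B 8 -> on_hand[A=24 B=45 C=29 D=42] avail[A=24 B=37 C=29 D=42] open={R2}
Step 4: reserve R3 C 4 -> on_hand[A=24 B=45 C=29 D=42] avail[A=24 B=37 C=25 D=42] open={R2,R3}
Step 5: reserve R4 A 4 -> on_hand[A=24 B=45 C=29 D=42] avail[A=20 B=37 C=25 D=42] open={R2,R3,R4}
Step 6: commit R2 -> on_hand[A=24 B=37 C=29 D=42] avail[A=20 B=37 C=25 D=42] open={R3,R4}
Step 7: reserve R5 B 3 -> on_hand[A=24 B=37 C=29 D=42] avail[A=20 B=34 C=25 D=42] open={R3,R4,R5}
Step 8: commit R4 -> on_hand[A=20 B=37 C=29 D=42] avail[A=20 B=34 C=25 D=42] open={R3,R5}
Step 9: reserve R6 C 3 -> on_hand[A=20 B=37 C=29 D=42] avail[A=20 B=34 C=22 D=42] open={R3,R5,R6}
Step 10: commit R5 -> on_hand[A=20 B=34 C=29 D=42] avail[A=20 B=34 C=22 D=42] open={R3,R6}
Step 11: reserve R7 C 3 -> on_hand[A=20 B=34 C=29 D=42] avail[A=20 B=34 C=19 D=42] open={R3,R6,R7}
Step 12: commit R3 -> on_hand[A=20 B=34 C=25 D=42] avail[A=20 B=34 C=19 D=42] open={R6,R7}
Step 13: commit R7 -> on_hand[A=20 B=34 C=22 D=42] avail[A=20 B=34 C=19 D=42] open={R6}
Step 14: reserve R8 A 4 -> on_hand[A=20 B=34 C=22 D=42] avail[A=16 B=34 C=19 D=42] open={R6,R8}
Step 15: cancel R6 -> on_hand[A=20 B=34 C=22 D=42] avail[A=16 B=34 C=22 D=42] open={R8}
Step 16: commit R8 -> on_hand[A=16 B=34 C=22 D=42] avail[A=16 B=34 C=22 D=42] open={}
Step 17: reserve R9 D 4 -> on_hand[A=16 B=34 C=22 D=42] avail[A=16 B=34 C=22 D=38] open={R9}
Step 18: commit R9 -> on_hand[A=16 B=34 C=22 D=38] avail[A=16 B=34 C=22 D=38] open={}
Step 19: reserve R10 B 6 -> on_hand[A=16 B=34 C=22 D=38] avail[A=16 B=28 C=22 D=38] open={R10}
Step 20: reserve R11 A 4 -> on_hand[A=16 B=34 C=22 D=38] avail[A=12 B=28 C=22 D=38] open={R10,R11}
Step 21: commit R10 -> on_hand[A=16 B=28 C=22 D=38] avail[A=12 B=28 C=22 D=38] open={R11}
Step 22: commit R11 -> on_hand[A=12 B=28 C=22 D=38] avail[A=12 B=28 C=22 D=38] open={}
Step 23: reserve R12 D 6 -> on_hand[A=12 B=28 C=22 D=38] avail[A=12 B=28 C=22 D=32] open={R12}
Step 24: reserve R13 D 6 -> on_hand[A=12 B=28 C=22 D=38] avail[A=12 B=28 C=22 D=26] open={R12,R13}
Final available[A] = 12

Answer: 12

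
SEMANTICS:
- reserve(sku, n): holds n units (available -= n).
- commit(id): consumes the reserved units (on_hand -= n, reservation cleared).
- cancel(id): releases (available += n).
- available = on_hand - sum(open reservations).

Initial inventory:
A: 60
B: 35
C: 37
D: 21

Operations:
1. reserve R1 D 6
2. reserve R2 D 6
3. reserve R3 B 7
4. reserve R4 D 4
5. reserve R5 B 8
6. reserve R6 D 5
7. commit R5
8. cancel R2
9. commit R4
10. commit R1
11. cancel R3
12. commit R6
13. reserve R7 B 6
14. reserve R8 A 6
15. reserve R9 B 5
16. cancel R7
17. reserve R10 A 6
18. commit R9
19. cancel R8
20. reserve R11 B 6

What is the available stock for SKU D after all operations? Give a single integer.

Step 1: reserve R1 D 6 -> on_hand[A=60 B=35 C=37 D=21] avail[A=60 B=35 C=37 D=15] open={R1}
Step 2: reserve R2 D 6 -> on_hand[A=60 B=35 C=37 D=21] avail[A=60 B=35 C=37 D=9] open={R1,R2}
Step 3: reserve R3 B 7 -> on_hand[A=60 B=35 C=37 D=21] avail[A=60 B=28 C=37 D=9] open={R1,R2,R3}
Step 4: reserve R4 D 4 -> on_hand[A=60 B=35 C=37 D=21] avail[A=60 B=28 C=37 D=5] open={R1,R2,R3,R4}
Step 5: reserve R5 B 8 -> on_hand[A=60 B=35 C=37 D=21] avail[A=60 B=20 C=37 D=5] open={R1,R2,R3,R4,R5}
Step 6: reserve R6 D 5 -> on_hand[A=60 B=35 C=37 D=21] avail[A=60 B=20 C=37 D=0] open={R1,R2,R3,R4,R5,R6}
Step 7: commit R5 -> on_hand[A=60 B=27 C=37 D=21] avail[A=60 B=20 C=37 D=0] open={R1,R2,R3,R4,R6}
Step 8: cancel R2 -> on_hand[A=60 B=27 C=37 D=21] avail[A=60 B=20 C=37 D=6] open={R1,R3,R4,R6}
Step 9: commit R4 -> on_hand[A=60 B=27 C=37 D=17] avail[A=60 B=20 C=37 D=6] open={R1,R3,R6}
Step 10: commit R1 -> on_hand[A=60 B=27 C=37 D=11] avail[A=60 B=20 C=37 D=6] open={R3,R6}
Step 11: cancel R3 -> on_hand[A=60 B=27 C=37 D=11] avail[A=60 B=27 C=37 D=6] open={R6}
Step 12: commit R6 -> on_hand[A=60 B=27 C=37 D=6] avail[A=60 B=27 C=37 D=6] open={}
Step 13: reserve R7 B 6 -> on_hand[A=60 B=27 C=37 D=6] avail[A=60 B=21 C=37 D=6] open={R7}
Step 14: reserve R8 A 6 -> on_hand[A=60 B=27 C=37 D=6] avail[A=54 B=21 C=37 D=6] open={R7,R8}
Step 15: reserve R9 B 5 -> on_hand[A=60 B=27 C=37 D=6] avail[A=54 B=16 C=37 D=6] open={R7,R8,R9}
Step 16: cancel R7 -> on_hand[A=60 B=27 C=37 D=6] avail[A=54 B=22 C=37 D=6] open={R8,R9}
Step 17: reserve R10 A 6 -> on_hand[A=60 B=27 C=37 D=6] avail[A=48 B=22 C=37 D=6] open={R10,R8,R9}
Step 18: commit R9 -> on_hand[A=60 B=22 C=37 D=6] avail[A=48 B=22 C=37 D=6] open={R10,R8}
Step 19: cancel R8 -> on_hand[A=60 B=22 C=37 D=6] avail[A=54 B=22 C=37 D=6] open={R10}
Step 20: reserve R11 B 6 -> on_hand[A=60 B=22 C=37 D=6] avail[A=54 B=16 C=37 D=6] open={R10,R11}
Final available[D] = 6

Answer: 6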